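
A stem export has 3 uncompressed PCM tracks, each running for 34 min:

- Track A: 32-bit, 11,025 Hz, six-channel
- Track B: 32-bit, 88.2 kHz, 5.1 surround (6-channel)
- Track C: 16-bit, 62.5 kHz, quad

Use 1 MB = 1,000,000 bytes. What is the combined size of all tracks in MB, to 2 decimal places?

5878.06 MB

34 min = 2,040 s.
Track A: 11,025 × 2,040 × 4 × 6 = 539,784,000 bytes.
Track B: 88,200 × 2,040 × 4 × 6 = 4,318,272,000 bytes.
Track C: 62,500 × 2,040 × 2 × 4 = 1,020,000,000 bytes.
Total = 5,878,056,000 bytes = 5878.06 MB.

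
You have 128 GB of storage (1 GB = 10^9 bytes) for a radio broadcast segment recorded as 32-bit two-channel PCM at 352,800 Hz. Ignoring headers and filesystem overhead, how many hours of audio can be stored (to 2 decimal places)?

12.60 hours

Uncompressed byte rate = 352,800 × 4 × 2 = 2,822,400 bytes/s.
Capacity = 128 × 1,000,000,000 = 128,000,000,000 bytes.
128,000,000,000 / 2,822,400 ≈ 45351.47 s → 12.60 hours.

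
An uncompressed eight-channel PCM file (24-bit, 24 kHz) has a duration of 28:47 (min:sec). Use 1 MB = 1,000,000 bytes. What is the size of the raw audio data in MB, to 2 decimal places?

994.75 MB

Duration = 28:47 (min:sec) = 1,727 s.
Bytes = 24,000 samples/s × 1,727 s × 3 bytes/sample × 8 ch = 994,752,000 bytes.
994,752,000 / 1,000,000 = 994.75 MB.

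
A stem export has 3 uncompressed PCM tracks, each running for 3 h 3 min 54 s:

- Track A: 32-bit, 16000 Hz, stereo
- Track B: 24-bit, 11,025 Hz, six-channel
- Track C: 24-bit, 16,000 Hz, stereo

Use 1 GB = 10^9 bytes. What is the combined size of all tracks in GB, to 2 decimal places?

3 h 3 min 54 s = 11,034 s.
Track A: 16,000 × 11,034 × 4 × 2 = 1,412,352,000 bytes.
Track B: 11,025 × 11,034 × 3 × 6 = 2,189,697,300 bytes.
Track C: 16,000 × 11,034 × 3 × 2 = 1,059,264,000 bytes.
Total = 4,661,313,300 bytes = 4.66 GB.

4.66 GB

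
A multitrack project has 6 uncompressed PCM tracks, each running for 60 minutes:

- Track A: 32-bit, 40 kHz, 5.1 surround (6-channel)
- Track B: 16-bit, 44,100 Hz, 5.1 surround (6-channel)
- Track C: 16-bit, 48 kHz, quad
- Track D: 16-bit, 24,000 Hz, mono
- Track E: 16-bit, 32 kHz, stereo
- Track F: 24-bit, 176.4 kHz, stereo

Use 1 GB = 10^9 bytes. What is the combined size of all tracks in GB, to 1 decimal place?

60 minutes = 3,600 s.
Track A: 40,000 × 3,600 × 4 × 6 = 3,456,000,000 bytes.
Track B: 44,100 × 3,600 × 2 × 6 = 1,905,120,000 bytes.
Track C: 48,000 × 3,600 × 2 × 4 = 1,382,400,000 bytes.
Track D: 24,000 × 3,600 × 2 × 1 = 172,800,000 bytes.
Track E: 32,000 × 3,600 × 2 × 2 = 460,800,000 bytes.
Track F: 176,400 × 3,600 × 3 × 2 = 3,810,240,000 bytes.
Total = 11,187,360,000 bytes = 11.2 GB.

11.2 GB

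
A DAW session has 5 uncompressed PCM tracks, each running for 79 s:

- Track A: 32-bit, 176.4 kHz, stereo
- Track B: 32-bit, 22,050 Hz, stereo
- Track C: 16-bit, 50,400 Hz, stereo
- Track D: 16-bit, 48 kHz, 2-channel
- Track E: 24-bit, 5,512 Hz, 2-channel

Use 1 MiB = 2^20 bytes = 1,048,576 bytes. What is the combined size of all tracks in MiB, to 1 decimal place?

151.8 MiB

Track A: 176,400 × 79 × 4 × 2 = 111,484,800 bytes.
Track B: 22,050 × 79 × 4 × 2 = 13,935,600 bytes.
Track C: 50,400 × 79 × 2 × 2 = 15,926,400 bytes.
Track D: 48,000 × 79 × 2 × 2 = 15,168,000 bytes.
Track E: 5,512 × 79 × 3 × 2 = 2,612,688 bytes.
Total = 159,127,488 bytes = 151.8 MiB.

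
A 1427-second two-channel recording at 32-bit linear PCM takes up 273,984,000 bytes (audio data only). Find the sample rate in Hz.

24,000 Hz

Bytes = sample_rate × seconds × bytes_per_sample × channels.
sample_rate = 273,984,000 / (1,427 × 4 × 2) = 273,984,000 / 11,416 = 24,000 Hz.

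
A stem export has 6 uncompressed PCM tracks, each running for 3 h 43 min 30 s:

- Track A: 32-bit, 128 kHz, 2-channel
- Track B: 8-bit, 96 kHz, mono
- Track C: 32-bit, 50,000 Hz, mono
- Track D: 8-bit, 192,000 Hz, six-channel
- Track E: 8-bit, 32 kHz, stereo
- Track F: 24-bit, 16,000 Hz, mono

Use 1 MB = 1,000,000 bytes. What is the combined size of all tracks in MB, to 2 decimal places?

34651.44 MB

3 h 43 min 30 s = 13,410 s.
Track A: 128,000 × 13,410 × 4 × 2 = 13,731,840,000 bytes.
Track B: 96,000 × 13,410 × 1 × 1 = 1,287,360,000 bytes.
Track C: 50,000 × 13,410 × 4 × 1 = 2,682,000,000 bytes.
Track D: 192,000 × 13,410 × 1 × 6 = 15,448,320,000 bytes.
Track E: 32,000 × 13,410 × 1 × 2 = 858,240,000 bytes.
Track F: 16,000 × 13,410 × 3 × 1 = 643,680,000 bytes.
Total = 34,651,440,000 bytes = 34651.44 MB.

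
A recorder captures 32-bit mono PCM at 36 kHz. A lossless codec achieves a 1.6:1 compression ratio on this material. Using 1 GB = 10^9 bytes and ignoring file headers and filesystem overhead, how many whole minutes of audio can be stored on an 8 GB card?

1,481 minutes

Uncompressed byte rate = 36,000 × 4 × 1 = 144,000 bytes/s.
After 1.6:1 compression, effective rate ≈ 90000 bytes/s.
Capacity = 8 × 1,000,000,000 = 8,000,000,000 bytes.
8,000,000,000 / effective rate ≈ 88888.89 s → 1,481 minutes.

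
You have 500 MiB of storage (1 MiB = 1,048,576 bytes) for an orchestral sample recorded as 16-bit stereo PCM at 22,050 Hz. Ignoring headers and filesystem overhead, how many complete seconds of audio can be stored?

5,944 seconds

Uncompressed byte rate = 22,050 × 2 × 2 = 88,200 bytes/s.
Capacity = 500 × 1,048,576 = 524,288,000 bytes.
524,288,000 / 88,200 ≈ 5944.31 s → 5,944 seconds.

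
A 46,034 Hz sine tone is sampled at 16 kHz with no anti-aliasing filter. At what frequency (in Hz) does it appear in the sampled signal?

1,966 Hz

Nyquist = 16,000/2 = 8,000 Hz; 46,034 Hz exceeds it.
Alias = |46,034 − 3×16,000| = |46,034 − 48,000| = 1,966 Hz.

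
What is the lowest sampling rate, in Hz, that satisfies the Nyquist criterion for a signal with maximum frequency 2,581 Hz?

Minimum sample rate = 2 × 2,581 Hz = 5,162 Hz.

5,162 Hz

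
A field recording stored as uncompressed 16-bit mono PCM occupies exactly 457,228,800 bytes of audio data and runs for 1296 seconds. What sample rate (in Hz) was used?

Bytes = sample_rate × seconds × bytes_per_sample × channels.
sample_rate = 457,228,800 / (1,296 × 2 × 1) = 457,228,800 / 2,592 = 176,400 Hz.

176,400 Hz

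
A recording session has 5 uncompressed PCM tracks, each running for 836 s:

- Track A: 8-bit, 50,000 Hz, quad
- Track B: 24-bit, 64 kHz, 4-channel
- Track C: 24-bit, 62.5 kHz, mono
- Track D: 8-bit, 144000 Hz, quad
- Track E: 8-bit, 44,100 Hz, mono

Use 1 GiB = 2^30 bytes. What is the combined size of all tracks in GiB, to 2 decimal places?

1.38 GiB

Track A: 50,000 × 836 × 1 × 4 = 167,200,000 bytes.
Track B: 64,000 × 836 × 3 × 4 = 642,048,000 bytes.
Track C: 62,500 × 836 × 3 × 1 = 156,750,000 bytes.
Track D: 144,000 × 836 × 1 × 4 = 481,536,000 bytes.
Track E: 44,100 × 836 × 1 × 1 = 36,867,600 bytes.
Total = 1,484,401,600 bytes = 1.38 GiB.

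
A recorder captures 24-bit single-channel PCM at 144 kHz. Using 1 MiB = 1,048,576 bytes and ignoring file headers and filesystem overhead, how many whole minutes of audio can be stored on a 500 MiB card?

Uncompressed byte rate = 144,000 × 3 × 1 = 432,000 bytes/s.
Capacity = 500 × 1,048,576 = 524,288,000 bytes.
524,288,000 / 432,000 ≈ 1213.63 s → 20 minutes.

20 minutes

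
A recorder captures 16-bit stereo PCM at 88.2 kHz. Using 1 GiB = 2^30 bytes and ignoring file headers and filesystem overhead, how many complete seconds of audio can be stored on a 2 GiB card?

Uncompressed byte rate = 88,200 × 2 × 2 = 352,800 bytes/s.
Capacity = 2 × 1,073,741,824 = 2,147,483,648 bytes.
2,147,483,648 / 352,800 ≈ 6086.97 s → 6,086 seconds.

6,086 seconds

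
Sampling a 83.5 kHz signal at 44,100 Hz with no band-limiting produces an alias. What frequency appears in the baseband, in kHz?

4.7 kHz

Nyquist = 44,100/2 = 22,050 Hz; 83,500 Hz exceeds it.
Alias = |83,500 − 2×44,100| = |83,500 − 88,200| = 4,700 Hz = 4.7 kHz.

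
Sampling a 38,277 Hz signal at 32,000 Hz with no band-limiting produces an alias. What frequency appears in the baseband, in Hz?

6,277 Hz

Nyquist = 32,000/2 = 16,000 Hz; 38,277 Hz exceeds it.
Alias = |38,277 − 1×32,000| = |38,277 − 32,000| = 6,277 Hz.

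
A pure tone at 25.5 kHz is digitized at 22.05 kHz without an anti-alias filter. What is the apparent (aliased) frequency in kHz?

Nyquist = 22,050/2 = 11,025 Hz; 25,500 Hz exceeds it.
Alias = |25,500 − 1×22,050| = |25,500 − 22,050| = 3,450 Hz = 3.45 kHz.

3.45 kHz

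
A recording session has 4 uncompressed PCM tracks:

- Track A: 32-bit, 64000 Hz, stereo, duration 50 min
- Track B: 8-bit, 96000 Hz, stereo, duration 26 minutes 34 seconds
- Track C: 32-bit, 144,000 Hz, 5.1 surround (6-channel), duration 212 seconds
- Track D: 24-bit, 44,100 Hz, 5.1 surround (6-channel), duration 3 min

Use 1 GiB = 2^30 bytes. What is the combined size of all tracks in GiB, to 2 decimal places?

2.53 GiB

Track A: 50 min = 3,000 s; 64,000 × 3,000 × 4 × 2 = 1,536,000,000 bytes.
Track B: 26 minutes 34 seconds = 1,594 s; 96,000 × 1,594 × 1 × 2 = 306,048,000 bytes.
Track C: 144,000 × 212 × 4 × 6 = 732,672,000 bytes.
Track D: 3 min = 180 s; 44,100 × 180 × 3 × 6 = 142,884,000 bytes.
Total = 2,717,604,000 bytes = 2.53 GiB.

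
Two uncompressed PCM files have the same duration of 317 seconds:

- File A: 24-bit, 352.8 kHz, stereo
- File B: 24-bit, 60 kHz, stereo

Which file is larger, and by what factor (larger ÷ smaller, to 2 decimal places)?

File A: 352,800 × 3 × 2 = 2,116,800 bytes/s.
File B: 60,000 × 3 × 2 = 360,000 bytes/s.
File A is larger; ratio = 671,025,600 / 114,120,000 = 5.88.

File A, by a factor of 5.88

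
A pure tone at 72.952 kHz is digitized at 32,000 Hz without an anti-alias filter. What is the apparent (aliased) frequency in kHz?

Nyquist = 32,000/2 = 16,000 Hz; 72,952 Hz exceeds it.
Alias = |72,952 − 2×32,000| = |72,952 − 64,000| = 8,952 Hz = 8.952 kHz.

8.952 kHz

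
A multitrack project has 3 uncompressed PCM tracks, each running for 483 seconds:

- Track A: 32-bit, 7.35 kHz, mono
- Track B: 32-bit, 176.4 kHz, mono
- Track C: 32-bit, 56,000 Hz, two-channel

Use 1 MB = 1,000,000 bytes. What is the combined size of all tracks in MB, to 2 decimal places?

571.39 MB

Track A: 7,350 × 483 × 4 × 1 = 14,200,200 bytes.
Track B: 176,400 × 483 × 4 × 1 = 340,804,800 bytes.
Track C: 56,000 × 483 × 4 × 2 = 216,384,000 bytes.
Total = 571,389,000 bytes = 571.39 MB.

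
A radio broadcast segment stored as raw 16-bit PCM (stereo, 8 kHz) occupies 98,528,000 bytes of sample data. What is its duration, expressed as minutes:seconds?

Byte rate = 8,000 × 2 × 2 = 32,000 bytes/s.
Duration = 98,528,000 / 32,000 = 3,079 s.
3,079 s = 51:19.

51:19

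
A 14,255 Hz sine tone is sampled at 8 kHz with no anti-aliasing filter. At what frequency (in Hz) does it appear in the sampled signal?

1,745 Hz

Nyquist = 8,000/2 = 4,000 Hz; 14,255 Hz exceeds it.
Alias = |14,255 − 2×8,000| = |14,255 − 16,000| = 1,745 Hz.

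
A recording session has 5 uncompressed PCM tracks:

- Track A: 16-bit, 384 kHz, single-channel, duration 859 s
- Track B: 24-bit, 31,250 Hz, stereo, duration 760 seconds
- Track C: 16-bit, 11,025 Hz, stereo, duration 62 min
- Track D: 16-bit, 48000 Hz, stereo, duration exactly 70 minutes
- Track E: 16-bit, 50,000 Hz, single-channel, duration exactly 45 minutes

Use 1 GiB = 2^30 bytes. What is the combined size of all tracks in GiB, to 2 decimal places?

1.90 GiB

Track A: 384,000 × 859 × 2 × 1 = 659,712,000 bytes.
Track B: 31,250 × 760 × 3 × 2 = 142,500,000 bytes.
Track C: 62 min = 3,720 s; 11,025 × 3,720 × 2 × 2 = 164,052,000 bytes.
Track D: exactly 70 minutes = 4,200 s; 48,000 × 4,200 × 2 × 2 = 806,400,000 bytes.
Track E: exactly 45 minutes = 2,700 s; 50,000 × 2,700 × 2 × 1 = 270,000,000 bytes.
Total = 2,042,664,000 bytes = 1.90 GiB.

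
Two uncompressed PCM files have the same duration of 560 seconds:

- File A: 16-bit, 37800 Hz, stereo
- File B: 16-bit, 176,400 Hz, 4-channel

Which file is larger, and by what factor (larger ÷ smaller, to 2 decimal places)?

File B, by a factor of 9.33

File A: 37,800 × 2 × 2 = 151,200 bytes/s.
File B: 176,400 × 2 × 4 = 1,411,200 bytes/s.
File B is larger; ratio = 790,272,000 / 84,672,000 = 9.33.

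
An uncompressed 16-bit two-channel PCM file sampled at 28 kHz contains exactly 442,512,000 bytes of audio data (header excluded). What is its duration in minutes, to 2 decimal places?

65.85 minutes

Byte rate = 28,000 × 2 × 2 = 112,000 bytes/s.
Duration = 442,512,000 / 112,000 = 3,951 s.
3,951 s / 60 = 65.85 minutes.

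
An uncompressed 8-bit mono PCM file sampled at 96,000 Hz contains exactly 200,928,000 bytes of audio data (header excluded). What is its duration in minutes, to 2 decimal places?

Byte rate = 96,000 × 1 × 1 = 96,000 bytes/s.
Duration = 200,928,000 / 96,000 = 2,093 s.
2,093 s / 60 = 34.88 minutes.

34.88 minutes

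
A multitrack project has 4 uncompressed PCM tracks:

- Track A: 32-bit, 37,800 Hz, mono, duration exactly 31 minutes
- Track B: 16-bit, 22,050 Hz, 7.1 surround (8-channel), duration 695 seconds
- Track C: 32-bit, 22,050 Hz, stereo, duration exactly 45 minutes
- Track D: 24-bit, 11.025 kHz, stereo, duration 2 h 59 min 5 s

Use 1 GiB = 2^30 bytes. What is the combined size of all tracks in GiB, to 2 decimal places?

1.60 GiB

Track A: exactly 31 minutes = 1,860 s; 37,800 × 1,860 × 4 × 1 = 281,232,000 bytes.
Track B: 22,050 × 695 × 2 × 8 = 245,196,000 bytes.
Track C: exactly 45 minutes = 2,700 s; 22,050 × 2,700 × 4 × 2 = 476,280,000 bytes.
Track D: 2 h 59 min 5 s = 10,745 s; 11,025 × 10,745 × 3 × 2 = 710,781,750 bytes.
Total = 1,713,489,750 bytes = 1.60 GiB.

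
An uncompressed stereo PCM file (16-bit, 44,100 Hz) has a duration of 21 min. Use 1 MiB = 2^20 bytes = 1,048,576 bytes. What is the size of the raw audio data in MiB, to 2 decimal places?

211.97 MiB

Duration = 21 min = 1,260 s.
Bytes = 44,100 samples/s × 1,260 s × 2 bytes/sample × 2 ch = 222,264,000 bytes.
222,264,000 / 1,048,576 = 211.97 MiB.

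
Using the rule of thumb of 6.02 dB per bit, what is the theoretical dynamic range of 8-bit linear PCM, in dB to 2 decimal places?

48.16 dB

8 × 6.02 = 48.16 dB.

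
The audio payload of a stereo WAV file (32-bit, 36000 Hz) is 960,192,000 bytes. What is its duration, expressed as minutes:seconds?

55:34

Byte rate = 36,000 × 4 × 2 = 288,000 bytes/s.
Duration = 960,192,000 / 288,000 = 3,334 s.
3,334 s = 55:34.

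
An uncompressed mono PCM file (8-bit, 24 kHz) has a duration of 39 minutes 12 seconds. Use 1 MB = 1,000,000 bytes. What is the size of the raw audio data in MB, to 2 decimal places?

Duration = 39 minutes 12 seconds = 2,352 s.
Bytes = 24,000 samples/s × 2,352 s × 1 bytes/sample × 1 ch = 56,448,000 bytes.
56,448,000 / 1,000,000 = 56.45 MB.

56.45 MB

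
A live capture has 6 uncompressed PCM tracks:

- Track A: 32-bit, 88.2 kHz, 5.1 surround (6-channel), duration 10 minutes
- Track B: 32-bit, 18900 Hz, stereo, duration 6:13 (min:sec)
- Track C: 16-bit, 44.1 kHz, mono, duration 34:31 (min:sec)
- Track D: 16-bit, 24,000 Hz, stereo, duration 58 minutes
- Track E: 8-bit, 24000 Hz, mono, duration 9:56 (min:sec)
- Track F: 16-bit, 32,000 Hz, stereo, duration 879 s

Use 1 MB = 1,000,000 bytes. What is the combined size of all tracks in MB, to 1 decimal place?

1970.0 MB

Track A: 10 minutes = 600 s; 88,200 × 600 × 4 × 6 = 1,270,080,000 bytes.
Track B: 6:13 (min:sec) = 373 s; 18,900 × 373 × 4 × 2 = 56,397,600 bytes.
Track C: 34:31 (min:sec) = 2,071 s; 44,100 × 2,071 × 2 × 1 = 182,662,200 bytes.
Track D: 58 minutes = 3,480 s; 24,000 × 3,480 × 2 × 2 = 334,080,000 bytes.
Track E: 9:56 (min:sec) = 596 s; 24,000 × 596 × 1 × 1 = 14,304,000 bytes.
Track F: 32,000 × 879 × 2 × 2 = 112,512,000 bytes.
Total = 1,970,035,800 bytes = 1970.0 MB.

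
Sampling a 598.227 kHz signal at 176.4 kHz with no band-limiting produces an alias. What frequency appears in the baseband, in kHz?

69.027 kHz

Nyquist = 176,400/2 = 88,200 Hz; 598,227 Hz exceeds it.
Alias = |598,227 − 3×176,400| = |598,227 − 529,200| = 69,027 Hz = 69.027 kHz.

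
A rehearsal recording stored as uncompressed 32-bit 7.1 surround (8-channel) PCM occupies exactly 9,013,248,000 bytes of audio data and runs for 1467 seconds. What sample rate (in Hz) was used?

Bytes = sample_rate × seconds × bytes_per_sample × channels.
sample_rate = 9,013,248,000 / (1,467 × 4 × 8) = 9,013,248,000 / 46,944 = 192,000 Hz.

192,000 Hz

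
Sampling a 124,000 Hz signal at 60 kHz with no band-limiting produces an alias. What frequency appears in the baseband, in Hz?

Nyquist = 60,000/2 = 30,000 Hz; 124,000 Hz exceeds it.
Alias = |124,000 − 2×60,000| = |124,000 − 120,000| = 4,000 Hz.

4,000 Hz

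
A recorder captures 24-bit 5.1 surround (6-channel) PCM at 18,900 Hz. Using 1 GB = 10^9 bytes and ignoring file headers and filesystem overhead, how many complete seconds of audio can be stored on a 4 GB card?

Uncompressed byte rate = 18,900 × 3 × 6 = 340,200 bytes/s.
Capacity = 4 × 1,000,000,000 = 4,000,000,000 bytes.
4,000,000,000 / 340,200 ≈ 11757.79 s → 11,757 seconds.

11,757 seconds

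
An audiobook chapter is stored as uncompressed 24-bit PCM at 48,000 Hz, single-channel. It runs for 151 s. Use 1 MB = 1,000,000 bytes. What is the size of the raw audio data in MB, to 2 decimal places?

21.74 MB

Bytes = 48,000 samples/s × 151 s × 3 bytes/sample × 1 ch = 21,744,000 bytes.
21,744,000 / 1,000,000 = 21.74 MB.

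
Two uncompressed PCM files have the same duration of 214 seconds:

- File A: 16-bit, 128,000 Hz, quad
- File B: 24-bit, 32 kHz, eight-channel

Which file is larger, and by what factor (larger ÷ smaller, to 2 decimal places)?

File A, by a factor of 1.33

File A: 128,000 × 2 × 4 = 1,024,000 bytes/s.
File B: 32,000 × 3 × 8 = 768,000 bytes/s.
File A is larger; ratio = 219,136,000 / 164,352,000 = 1.33.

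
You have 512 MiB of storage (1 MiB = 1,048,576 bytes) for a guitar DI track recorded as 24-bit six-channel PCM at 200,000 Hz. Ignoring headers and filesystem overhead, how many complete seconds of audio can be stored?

149 seconds

Uncompressed byte rate = 200,000 × 3 × 6 = 3,600,000 bytes/s.
Capacity = 512 × 1,048,576 = 536,870,912 bytes.
536,870,912 / 3,600,000 ≈ 149.13 s → 149 seconds.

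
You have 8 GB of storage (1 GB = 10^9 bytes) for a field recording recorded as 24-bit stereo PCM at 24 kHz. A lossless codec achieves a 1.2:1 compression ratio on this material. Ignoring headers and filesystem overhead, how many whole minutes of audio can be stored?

1,111 minutes

Uncompressed byte rate = 24,000 × 3 × 2 = 144,000 bytes/s.
After 1.2:1 compression, effective rate ≈ 120000 bytes/s.
Capacity = 8 × 1,000,000,000 = 8,000,000,000 bytes.
8,000,000,000 / effective rate ≈ 66666.67 s → 1,111 minutes.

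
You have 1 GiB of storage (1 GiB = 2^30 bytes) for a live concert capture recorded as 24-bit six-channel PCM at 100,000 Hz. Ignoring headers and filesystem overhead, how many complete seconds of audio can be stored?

596 seconds

Uncompressed byte rate = 100,000 × 3 × 6 = 1,800,000 bytes/s.
Capacity = 1 × 1,073,741,824 = 1,073,741,824 bytes.
1,073,741,824 / 1,800,000 ≈ 596.52 s → 596 seconds.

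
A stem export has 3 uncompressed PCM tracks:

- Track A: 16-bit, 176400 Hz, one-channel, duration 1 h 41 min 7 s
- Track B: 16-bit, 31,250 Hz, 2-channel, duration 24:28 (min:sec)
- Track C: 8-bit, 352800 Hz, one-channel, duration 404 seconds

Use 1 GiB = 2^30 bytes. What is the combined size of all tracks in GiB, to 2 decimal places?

2.30 GiB

Track A: 1 h 41 min 7 s = 6,067 s; 176,400 × 6,067 × 2 × 1 = 2,140,437,600 bytes.
Track B: 24:28 (min:sec) = 1,468 s; 31,250 × 1,468 × 2 × 2 = 183,500,000 bytes.
Track C: 352,800 × 404 × 1 × 1 = 142,531,200 bytes.
Total = 2,466,468,800 bytes = 2.30 GiB.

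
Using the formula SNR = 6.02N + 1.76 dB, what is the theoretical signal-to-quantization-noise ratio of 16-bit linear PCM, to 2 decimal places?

6.02 × 16 + 1.76 = 98.08 dB.

98.08 dB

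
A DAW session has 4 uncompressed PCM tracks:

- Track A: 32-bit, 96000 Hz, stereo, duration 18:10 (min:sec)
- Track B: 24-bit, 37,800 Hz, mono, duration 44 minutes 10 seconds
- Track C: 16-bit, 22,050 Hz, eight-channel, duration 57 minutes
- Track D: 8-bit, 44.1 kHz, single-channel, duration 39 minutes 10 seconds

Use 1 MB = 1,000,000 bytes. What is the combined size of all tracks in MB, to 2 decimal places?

Track A: 18:10 (min:sec) = 1,090 s; 96,000 × 1,090 × 4 × 2 = 837,120,000 bytes.
Track B: 44 minutes 10 seconds = 2,650 s; 37,800 × 2,650 × 3 × 1 = 300,510,000 bytes.
Track C: 57 minutes = 3,420 s; 22,050 × 3,420 × 2 × 8 = 1,206,576,000 bytes.
Track D: 39 minutes 10 seconds = 2,350 s; 44,100 × 2,350 × 1 × 1 = 103,635,000 bytes.
Total = 2,447,841,000 bytes = 2447.84 MB.

2447.84 MB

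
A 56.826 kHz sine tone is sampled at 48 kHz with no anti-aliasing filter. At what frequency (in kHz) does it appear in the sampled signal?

Nyquist = 48,000/2 = 24,000 Hz; 56,826 Hz exceeds it.
Alias = |56,826 − 1×48,000| = |56,826 − 48,000| = 8,826 Hz = 8.826 kHz.

8.826 kHz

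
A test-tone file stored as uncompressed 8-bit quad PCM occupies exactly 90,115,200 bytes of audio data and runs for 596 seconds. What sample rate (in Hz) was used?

37,800 Hz

Bytes = sample_rate × seconds × bytes_per_sample × channels.
sample_rate = 90,115,200 / (596 × 1 × 4) = 90,115,200 / 2,384 = 37,800 Hz.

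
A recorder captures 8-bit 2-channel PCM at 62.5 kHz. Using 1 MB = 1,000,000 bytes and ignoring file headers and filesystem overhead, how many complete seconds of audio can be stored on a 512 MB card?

Uncompressed byte rate = 62,500 × 1 × 2 = 125,000 bytes/s.
Capacity = 512 × 1,000,000 = 512,000,000 bytes.
512,000,000 / 125,000 ≈ 4096 s → 4,096 seconds.

4,096 seconds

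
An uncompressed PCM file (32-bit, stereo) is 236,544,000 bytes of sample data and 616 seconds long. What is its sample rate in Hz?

Bytes = sample_rate × seconds × bytes_per_sample × channels.
sample_rate = 236,544,000 / (616 × 4 × 2) = 236,544,000 / 4,928 = 48,000 Hz.

48,000 Hz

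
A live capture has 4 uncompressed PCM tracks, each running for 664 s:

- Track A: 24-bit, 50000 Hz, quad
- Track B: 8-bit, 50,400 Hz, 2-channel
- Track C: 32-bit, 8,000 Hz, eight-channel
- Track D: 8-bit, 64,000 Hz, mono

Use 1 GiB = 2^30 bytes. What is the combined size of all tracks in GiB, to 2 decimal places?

0.63 GiB

Track A: 50,000 × 664 × 3 × 4 = 398,400,000 bytes.
Track B: 50,400 × 664 × 1 × 2 = 66,931,200 bytes.
Track C: 8,000 × 664 × 4 × 8 = 169,984,000 bytes.
Track D: 64,000 × 664 × 1 × 1 = 42,496,000 bytes.
Total = 677,811,200 bytes = 0.63 GiB.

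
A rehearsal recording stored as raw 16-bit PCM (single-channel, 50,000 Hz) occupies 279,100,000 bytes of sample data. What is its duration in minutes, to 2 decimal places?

46.52 minutes

Byte rate = 50,000 × 2 × 1 = 100,000 bytes/s.
Duration = 279,100,000 / 100,000 = 2,791 s.
2,791 s / 60 = 46.52 minutes.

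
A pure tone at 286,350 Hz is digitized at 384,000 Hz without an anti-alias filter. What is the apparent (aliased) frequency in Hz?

97,650 Hz

Nyquist = 384,000/2 = 192,000 Hz; 286,350 Hz exceeds it.
Alias = |286,350 − 1×384,000| = |286,350 − 384,000| = 97,650 Hz.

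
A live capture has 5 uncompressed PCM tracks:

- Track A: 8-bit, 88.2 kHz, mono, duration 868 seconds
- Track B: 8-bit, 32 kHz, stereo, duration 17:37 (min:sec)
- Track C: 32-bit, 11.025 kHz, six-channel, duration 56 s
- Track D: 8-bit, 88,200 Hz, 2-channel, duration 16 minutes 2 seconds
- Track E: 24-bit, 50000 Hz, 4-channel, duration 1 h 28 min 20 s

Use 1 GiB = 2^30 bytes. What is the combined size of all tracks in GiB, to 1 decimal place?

3.3 GiB

Track A: 88,200 × 868 × 1 × 1 = 76,557,600 bytes.
Track B: 17:37 (min:sec) = 1,057 s; 32,000 × 1,057 × 1 × 2 = 67,648,000 bytes.
Track C: 11,025 × 56 × 4 × 6 = 14,817,600 bytes.
Track D: 16 minutes 2 seconds = 962 s; 88,200 × 962 × 1 × 2 = 169,696,800 bytes.
Track E: 1 h 28 min 20 s = 5,300 s; 50,000 × 5,300 × 3 × 4 = 3,180,000,000 bytes.
Total = 3,508,720,000 bytes = 3.3 GiB.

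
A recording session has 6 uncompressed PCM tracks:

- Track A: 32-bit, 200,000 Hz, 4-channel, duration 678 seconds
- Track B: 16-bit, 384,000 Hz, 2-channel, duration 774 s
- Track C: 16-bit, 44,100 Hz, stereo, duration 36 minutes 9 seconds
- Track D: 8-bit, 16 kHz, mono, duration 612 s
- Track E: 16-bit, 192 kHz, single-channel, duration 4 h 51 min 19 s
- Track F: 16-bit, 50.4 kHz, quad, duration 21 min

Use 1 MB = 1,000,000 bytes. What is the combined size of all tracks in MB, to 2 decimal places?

Track A: 200,000 × 678 × 4 × 4 = 2,169,600,000 bytes.
Track B: 384,000 × 774 × 2 × 2 = 1,188,864,000 bytes.
Track C: 36 minutes 9 seconds = 2,169 s; 44,100 × 2,169 × 2 × 2 = 382,611,600 bytes.
Track D: 16,000 × 612 × 1 × 1 = 9,792,000 bytes.
Track E: 4 h 51 min 19 s = 17,479 s; 192,000 × 17,479 × 2 × 1 = 6,711,936,000 bytes.
Track F: 21 min = 1,260 s; 50,400 × 1,260 × 2 × 4 = 508,032,000 bytes.
Total = 10,970,835,600 bytes = 10970.84 MB.

10970.84 MB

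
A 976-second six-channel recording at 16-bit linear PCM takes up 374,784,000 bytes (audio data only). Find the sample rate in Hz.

32,000 Hz

Bytes = sample_rate × seconds × bytes_per_sample × channels.
sample_rate = 374,784,000 / (976 × 2 × 6) = 374,784,000 / 11,712 = 32,000 Hz.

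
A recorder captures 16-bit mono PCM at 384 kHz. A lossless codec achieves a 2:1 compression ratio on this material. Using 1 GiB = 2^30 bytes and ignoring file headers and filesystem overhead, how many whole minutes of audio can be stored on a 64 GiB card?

Uncompressed byte rate = 384,000 × 2 × 1 = 768,000 bytes/s.
After 2:1 compression, effective rate ≈ 384000 bytes/s.
Capacity = 64 × 1,073,741,824 = 68,719,476,736 bytes.
68,719,476,736 / effective rate ≈ 178956.97 s → 2,982 minutes.

2,982 minutes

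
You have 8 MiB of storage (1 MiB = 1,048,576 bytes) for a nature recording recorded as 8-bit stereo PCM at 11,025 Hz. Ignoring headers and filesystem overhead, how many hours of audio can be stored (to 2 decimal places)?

Uncompressed byte rate = 11,025 × 1 × 2 = 22,050 bytes/s.
Capacity = 8 × 1,048,576 = 8,388,608 bytes.
8,388,608 / 22,050 ≈ 380.44 s → 0.11 hours.

0.11 hours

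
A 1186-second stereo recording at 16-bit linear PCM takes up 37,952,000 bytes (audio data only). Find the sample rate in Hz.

8,000 Hz

Bytes = sample_rate × seconds × bytes_per_sample × channels.
sample_rate = 37,952,000 / (1,186 × 2 × 2) = 37,952,000 / 4,744 = 8,000 Hz.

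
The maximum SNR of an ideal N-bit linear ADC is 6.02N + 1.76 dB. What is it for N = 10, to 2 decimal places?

61.96 dB

6.02 × 10 + 1.76 = 61.96 dB.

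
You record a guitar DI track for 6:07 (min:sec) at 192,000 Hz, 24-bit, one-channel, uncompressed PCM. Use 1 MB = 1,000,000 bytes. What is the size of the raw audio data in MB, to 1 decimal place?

Duration = 6:07 (min:sec) = 367 s.
Bytes = 192,000 samples/s × 367 s × 3 bytes/sample × 1 ch = 211,392,000 bytes.
211,392,000 / 1,000,000 = 211.4 MB.

211.4 MB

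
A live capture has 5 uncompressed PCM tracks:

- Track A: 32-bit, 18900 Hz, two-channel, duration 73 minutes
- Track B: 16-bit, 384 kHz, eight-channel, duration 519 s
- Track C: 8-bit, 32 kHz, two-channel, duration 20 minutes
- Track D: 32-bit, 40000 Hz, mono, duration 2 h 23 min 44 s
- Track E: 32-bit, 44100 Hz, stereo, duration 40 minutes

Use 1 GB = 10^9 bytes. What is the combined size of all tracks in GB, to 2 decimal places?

Track A: 73 minutes = 4,380 s; 18,900 × 4,380 × 4 × 2 = 662,256,000 bytes.
Track B: 384,000 × 519 × 2 × 8 = 3,188,736,000 bytes.
Track C: 20 minutes = 1,200 s; 32,000 × 1,200 × 1 × 2 = 76,800,000 bytes.
Track D: 2 h 23 min 44 s = 8,624 s; 40,000 × 8,624 × 4 × 1 = 1,379,840,000 bytes.
Track E: 40 minutes = 2,400 s; 44,100 × 2,400 × 4 × 2 = 846,720,000 bytes.
Total = 6,154,352,000 bytes = 6.15 GB.

6.15 GB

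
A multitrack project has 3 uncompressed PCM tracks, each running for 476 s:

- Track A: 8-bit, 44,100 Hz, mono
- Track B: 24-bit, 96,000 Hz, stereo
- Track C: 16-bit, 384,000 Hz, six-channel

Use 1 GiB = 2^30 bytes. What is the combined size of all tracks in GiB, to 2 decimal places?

Track A: 44,100 × 476 × 1 × 1 = 20,991,600 bytes.
Track B: 96,000 × 476 × 3 × 2 = 274,176,000 bytes.
Track C: 384,000 × 476 × 2 × 6 = 2,193,408,000 bytes.
Total = 2,488,575,600 bytes = 2.32 GiB.

2.32 GiB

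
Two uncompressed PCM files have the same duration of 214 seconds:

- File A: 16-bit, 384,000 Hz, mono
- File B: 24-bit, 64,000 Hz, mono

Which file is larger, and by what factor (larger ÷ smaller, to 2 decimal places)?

File A, by a factor of 4.00

File A: 384,000 × 2 × 1 = 768,000 bytes/s.
File B: 64,000 × 3 × 1 = 192,000 bytes/s.
File A is larger; ratio = 164,352,000 / 41,088,000 = 4.00.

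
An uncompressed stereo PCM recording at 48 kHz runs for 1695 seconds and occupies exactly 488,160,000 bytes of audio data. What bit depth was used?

24 bits

Bytes per sample = 488,160,000 / (48,000 × 1,695 × 2) = 488,160,000 / 162,720,000 = 3.
Bit depth = 3 × 8 = 24 bits.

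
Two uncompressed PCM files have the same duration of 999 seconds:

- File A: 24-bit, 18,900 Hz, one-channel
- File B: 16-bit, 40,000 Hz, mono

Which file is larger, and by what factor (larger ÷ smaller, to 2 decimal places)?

File A: 18,900 × 3 × 1 = 56,700 bytes/s.
File B: 40,000 × 2 × 1 = 80,000 bytes/s.
File B is larger; ratio = 79,920,000 / 56,643,300 = 1.41.

File B, by a factor of 1.41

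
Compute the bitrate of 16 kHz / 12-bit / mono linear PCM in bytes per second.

Bit rate = 16,000 × 12 × 1 = 192,000 bits/s.
192,000 / 8 = 24,000 bytes/s.

24,000 bytes/s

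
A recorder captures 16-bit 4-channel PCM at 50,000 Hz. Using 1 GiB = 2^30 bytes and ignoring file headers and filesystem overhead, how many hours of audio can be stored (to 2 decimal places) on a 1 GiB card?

Uncompressed byte rate = 50,000 × 2 × 4 = 400,000 bytes/s.
Capacity = 1 × 1,073,741,824 = 1,073,741,824 bytes.
1,073,741,824 / 400,000 ≈ 2684.35 s → 0.75 hours.

0.75 hours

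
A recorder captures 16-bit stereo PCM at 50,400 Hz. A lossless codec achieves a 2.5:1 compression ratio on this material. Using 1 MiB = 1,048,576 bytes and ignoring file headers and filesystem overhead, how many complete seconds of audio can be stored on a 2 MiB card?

Uncompressed byte rate = 50,400 × 2 × 2 = 201,600 bytes/s.
After 2.5:1 compression, effective rate ≈ 80640 bytes/s.
Capacity = 2 × 1,048,576 = 2,097,152 bytes.
2,097,152 / effective rate ≈ 26.01 s → 26 seconds.

26 seconds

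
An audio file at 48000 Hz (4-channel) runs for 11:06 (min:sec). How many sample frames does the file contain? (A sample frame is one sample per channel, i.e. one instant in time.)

31,968,000 sample frames

11:06 (min:sec) = 666 s.
48,000 samples/s × 666 s = 31,968,000 frames.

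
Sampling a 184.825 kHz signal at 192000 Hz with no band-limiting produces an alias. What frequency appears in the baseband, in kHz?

7.175 kHz

Nyquist = 192,000/2 = 96,000 Hz; 184,825 Hz exceeds it.
Alias = |184,825 − 1×192,000| = |184,825 − 192,000| = 7,175 Hz = 7.175 kHz.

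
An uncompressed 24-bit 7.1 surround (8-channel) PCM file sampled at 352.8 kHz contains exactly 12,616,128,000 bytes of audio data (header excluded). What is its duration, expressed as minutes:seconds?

Byte rate = 352,800 × 3 × 8 = 8,467,200 bytes/s.
Duration = 12,616,128,000 / 8,467,200 = 1,490 s.
1,490 s = 24:50.

24:50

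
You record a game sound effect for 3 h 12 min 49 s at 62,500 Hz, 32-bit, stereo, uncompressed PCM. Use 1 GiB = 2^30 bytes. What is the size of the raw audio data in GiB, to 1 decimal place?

5.4 GiB

Duration = 3 h 12 min 49 s = 11,569 s.
Bytes = 62,500 samples/s × 11,569 s × 4 bytes/sample × 2 ch = 5,784,500,000 bytes.
5,784,500,000 / 1,073,741,824 = 5.4 GiB.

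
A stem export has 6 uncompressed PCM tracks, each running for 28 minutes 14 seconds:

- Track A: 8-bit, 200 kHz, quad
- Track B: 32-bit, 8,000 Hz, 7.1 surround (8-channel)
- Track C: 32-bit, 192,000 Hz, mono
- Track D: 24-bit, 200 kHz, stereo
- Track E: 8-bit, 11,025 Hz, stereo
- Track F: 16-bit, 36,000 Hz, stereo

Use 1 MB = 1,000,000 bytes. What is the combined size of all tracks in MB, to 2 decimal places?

28 minutes 14 seconds = 1,694 s.
Track A: 200,000 × 1,694 × 1 × 4 = 1,355,200,000 bytes.
Track B: 8,000 × 1,694 × 4 × 8 = 433,664,000 bytes.
Track C: 192,000 × 1,694 × 4 × 1 = 1,300,992,000 bytes.
Track D: 200,000 × 1,694 × 3 × 2 = 2,032,800,000 bytes.
Track E: 11,025 × 1,694 × 1 × 2 = 37,352,700 bytes.
Track F: 36,000 × 1,694 × 2 × 2 = 243,936,000 bytes.
Total = 5,403,944,700 bytes = 5403.94 MB.

5403.94 MB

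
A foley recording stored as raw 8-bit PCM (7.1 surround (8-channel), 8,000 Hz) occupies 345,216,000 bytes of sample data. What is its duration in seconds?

Byte rate = 8,000 × 1 × 8 = 64,000 bytes/s.
Duration = 345,216,000 / 64,000 = 5,394 s.

5,394 seconds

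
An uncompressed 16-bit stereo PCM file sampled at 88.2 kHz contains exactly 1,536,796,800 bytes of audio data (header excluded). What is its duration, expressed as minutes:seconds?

Byte rate = 88,200 × 2 × 2 = 352,800 bytes/s.
Duration = 1,536,796,800 / 352,800 = 4,356 s.
4,356 s = 72:36.

72:36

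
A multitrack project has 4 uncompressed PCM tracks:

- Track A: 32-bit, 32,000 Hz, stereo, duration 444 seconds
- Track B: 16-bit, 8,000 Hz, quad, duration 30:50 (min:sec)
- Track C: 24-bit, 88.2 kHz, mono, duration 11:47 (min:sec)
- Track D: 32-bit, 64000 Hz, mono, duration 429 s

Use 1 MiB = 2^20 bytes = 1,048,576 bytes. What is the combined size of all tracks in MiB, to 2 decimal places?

504.46 MiB

Track A: 32,000 × 444 × 4 × 2 = 113,664,000 bytes.
Track B: 30:50 (min:sec) = 1,850 s; 8,000 × 1,850 × 2 × 4 = 118,400,000 bytes.
Track C: 11:47 (min:sec) = 707 s; 88,200 × 707 × 3 × 1 = 187,072,200 bytes.
Track D: 64,000 × 429 × 4 × 1 = 109,824,000 bytes.
Total = 528,960,200 bytes = 504.46 MiB.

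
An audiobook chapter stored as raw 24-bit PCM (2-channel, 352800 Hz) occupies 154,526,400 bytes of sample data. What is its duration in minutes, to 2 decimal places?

Byte rate = 352,800 × 3 × 2 = 2,116,800 bytes/s.
Duration = 154,526,400 / 2,116,800 = 73 s.
73 s / 60 = 1.22 minutes.

1.22 minutes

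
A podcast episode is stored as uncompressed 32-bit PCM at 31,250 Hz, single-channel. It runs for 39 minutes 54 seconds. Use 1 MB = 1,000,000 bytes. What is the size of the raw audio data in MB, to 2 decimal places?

299.25 MB

Duration = 39 minutes 54 seconds = 2,394 s.
Bytes = 31,250 samples/s × 2,394 s × 4 bytes/sample × 1 ch = 299,250,000 bytes.
299,250,000 / 1,000,000 = 299.25 MB.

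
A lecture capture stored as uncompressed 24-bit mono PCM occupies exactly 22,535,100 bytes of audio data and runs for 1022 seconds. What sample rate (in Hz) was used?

7,350 Hz

Bytes = sample_rate × seconds × bytes_per_sample × channels.
sample_rate = 22,535,100 / (1,022 × 3 × 1) = 22,535,100 / 3,066 = 7,350 Hz.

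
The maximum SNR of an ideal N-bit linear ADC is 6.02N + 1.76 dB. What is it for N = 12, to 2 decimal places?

74.00 dB

6.02 × 12 + 1.76 = 74.00 dB.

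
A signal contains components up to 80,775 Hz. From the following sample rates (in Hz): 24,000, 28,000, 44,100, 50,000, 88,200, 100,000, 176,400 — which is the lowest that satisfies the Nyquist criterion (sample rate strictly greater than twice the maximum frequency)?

Need sample rate > 2 × 80,775 = 161,550 Hz.
Lowest listed rate above 161,550 Hz is 176,400 Hz.

176,400 Hz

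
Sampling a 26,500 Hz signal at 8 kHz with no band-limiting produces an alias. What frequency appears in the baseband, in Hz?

2,500 Hz

Nyquist = 8,000/2 = 4,000 Hz; 26,500 Hz exceeds it.
Alias = |26,500 − 3×8,000| = |26,500 − 24,000| = 2,500 Hz.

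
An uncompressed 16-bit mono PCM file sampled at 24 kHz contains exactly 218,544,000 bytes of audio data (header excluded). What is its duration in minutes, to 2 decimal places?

Byte rate = 24,000 × 2 × 1 = 48,000 bytes/s.
Duration = 218,544,000 / 48,000 = 4,553 s.
4,553 s / 60 = 75.88 minutes.

75.88 minutes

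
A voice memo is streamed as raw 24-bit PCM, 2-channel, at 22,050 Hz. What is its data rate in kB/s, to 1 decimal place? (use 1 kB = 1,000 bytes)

Bit rate = 22,050 × 24 × 2 = 1,058,400 bits/s.
1,058,400 / 8 = 132,300 B/s = 132.3 kB/s.

132.3 kB/s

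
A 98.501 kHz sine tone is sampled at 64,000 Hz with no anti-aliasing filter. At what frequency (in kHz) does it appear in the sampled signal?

29.499 kHz

Nyquist = 64,000/2 = 32,000 Hz; 98,501 Hz exceeds it.
Alias = |98,501 − 2×64,000| = |98,501 − 128,000| = 29,499 Hz = 29.499 kHz.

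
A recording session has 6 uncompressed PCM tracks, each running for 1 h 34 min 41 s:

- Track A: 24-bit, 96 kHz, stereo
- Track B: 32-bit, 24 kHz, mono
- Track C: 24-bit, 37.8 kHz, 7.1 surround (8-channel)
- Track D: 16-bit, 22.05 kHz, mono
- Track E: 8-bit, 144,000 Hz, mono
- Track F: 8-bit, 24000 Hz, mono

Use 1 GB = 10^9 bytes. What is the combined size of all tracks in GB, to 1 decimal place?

1 h 34 min 41 s = 5,681 s.
Track A: 96,000 × 5,681 × 3 × 2 = 3,272,256,000 bytes.
Track B: 24,000 × 5,681 × 4 × 1 = 545,376,000 bytes.
Track C: 37,800 × 5,681 × 3 × 8 = 5,153,803,200 bytes.
Track D: 22,050 × 5,681 × 2 × 1 = 250,532,100 bytes.
Track E: 144,000 × 5,681 × 1 × 1 = 818,064,000 bytes.
Track F: 24,000 × 5,681 × 1 × 1 = 136,344,000 bytes.
Total = 10,176,375,300 bytes = 10.2 GB.

10.2 GB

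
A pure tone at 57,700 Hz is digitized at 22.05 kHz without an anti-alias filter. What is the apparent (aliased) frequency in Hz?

8,450 Hz

Nyquist = 22,050/2 = 11,025 Hz; 57,700 Hz exceeds it.
Alias = |57,700 − 3×22,050| = |57,700 − 66,150| = 8,450 Hz.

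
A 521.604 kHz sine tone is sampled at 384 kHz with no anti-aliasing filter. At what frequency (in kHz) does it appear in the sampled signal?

Nyquist = 384,000/2 = 192,000 Hz; 521,604 Hz exceeds it.
Alias = |521,604 − 1×384,000| = |521,604 − 384,000| = 137,604 Hz = 137.604 kHz.

137.604 kHz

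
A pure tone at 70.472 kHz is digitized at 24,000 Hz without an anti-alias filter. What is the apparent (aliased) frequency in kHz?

1.528 kHz

Nyquist = 24,000/2 = 12,000 Hz; 70,472 Hz exceeds it.
Alias = |70,472 − 3×24,000| = |70,472 − 72,000| = 1,528 Hz = 1.528 kHz.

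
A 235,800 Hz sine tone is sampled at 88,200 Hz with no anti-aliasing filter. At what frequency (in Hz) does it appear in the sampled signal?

28,800 Hz

Nyquist = 88,200/2 = 44,100 Hz; 235,800 Hz exceeds it.
Alias = |235,800 − 3×88,200| = |235,800 − 264,600| = 28,800 Hz.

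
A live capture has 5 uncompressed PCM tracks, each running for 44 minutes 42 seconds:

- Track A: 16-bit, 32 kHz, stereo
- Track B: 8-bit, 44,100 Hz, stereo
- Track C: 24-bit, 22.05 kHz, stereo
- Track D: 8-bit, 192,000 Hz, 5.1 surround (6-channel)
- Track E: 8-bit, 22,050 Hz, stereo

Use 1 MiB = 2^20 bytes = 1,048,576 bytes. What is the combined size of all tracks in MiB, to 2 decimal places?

44 minutes 42 seconds = 2,682 s.
Track A: 32,000 × 2,682 × 2 × 2 = 343,296,000 bytes.
Track B: 44,100 × 2,682 × 1 × 2 = 236,552,400 bytes.
Track C: 22,050 × 2,682 × 3 × 2 = 354,828,600 bytes.
Track D: 192,000 × 2,682 × 1 × 6 = 3,089,664,000 bytes.
Track E: 22,050 × 2,682 × 1 × 2 = 118,276,200 bytes.
Total = 4,142,617,200 bytes = 3950.71 MiB.

3950.71 MiB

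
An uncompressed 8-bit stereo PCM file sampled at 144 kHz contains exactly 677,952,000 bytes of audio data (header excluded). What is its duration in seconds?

2,354 seconds

Byte rate = 144,000 × 1 × 2 = 288,000 bytes/s.
Duration = 677,952,000 / 288,000 = 2,354 s.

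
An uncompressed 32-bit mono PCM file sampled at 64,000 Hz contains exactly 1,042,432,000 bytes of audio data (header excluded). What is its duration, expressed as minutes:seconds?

67:52

Byte rate = 64,000 × 4 × 1 = 256,000 bytes/s.
Duration = 1,042,432,000 / 256,000 = 4,072 s.
4,072 s = 67:52.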